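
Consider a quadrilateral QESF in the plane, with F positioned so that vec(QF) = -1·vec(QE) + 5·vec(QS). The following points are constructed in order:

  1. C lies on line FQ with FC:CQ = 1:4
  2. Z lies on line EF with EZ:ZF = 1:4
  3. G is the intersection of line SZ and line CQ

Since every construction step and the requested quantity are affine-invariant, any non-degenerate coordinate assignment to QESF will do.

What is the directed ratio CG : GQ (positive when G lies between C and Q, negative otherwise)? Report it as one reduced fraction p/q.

CG:GQ = 3

Choose coordinates Q = (0, 0), E = (1, 0), S = (0, 1), F = (-1, 5).
1. C lies on line FQ with FC:CQ = 1:4 ⇒ C = (-4/5, 4)
2. Z lies on line EF with EZ:ZF = 1:4 ⇒ Z = (3/5, 1)
3. G is the intersection of line SZ and line CQ ⇒ G = (-1/5, 1)
G = C + t·(Q−C) with t = 3/4, so CG:GQ = t:(1−t) = 3/4:1/4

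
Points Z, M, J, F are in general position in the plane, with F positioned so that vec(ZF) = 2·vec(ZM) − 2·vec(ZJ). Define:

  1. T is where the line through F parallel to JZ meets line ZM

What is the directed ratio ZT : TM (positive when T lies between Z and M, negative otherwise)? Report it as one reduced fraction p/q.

Set Z = (0, 0), M = (1, 0), J = (0, 1), F = (2, -2); any affine frame gives the same invariant.
1. T is where the line through F parallel to JZ meets line ZM ⇒ T = (2, 0)
T = Z + t·(M−Z) with t = 2, so ZT:TM = t:(1−t) = 2:-1

ZT:TM = -2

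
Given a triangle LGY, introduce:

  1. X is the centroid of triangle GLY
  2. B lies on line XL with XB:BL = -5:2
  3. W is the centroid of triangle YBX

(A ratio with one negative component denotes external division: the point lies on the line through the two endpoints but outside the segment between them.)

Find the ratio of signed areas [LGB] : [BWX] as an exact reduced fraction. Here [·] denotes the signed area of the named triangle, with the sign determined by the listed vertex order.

[LGB]:[BWX] = 6/5

Choose coordinates L = (0, 0), G = (1, 0), Y = (0, 1).
1. X is the centroid of triangle GLY ⇒ X = (1/3, 1/3)
2. B lies on line XL with XB:BL = -5:2 ⇒ B = (-2/9, -2/9)
3. W is the centroid of triangle YBX ⇒ W = (1/27, 10/27)
2·[LGB] = -2/9, 2·[BWX] = -5/27
[LGB]:[BWX] = -2/9:-5/27 = 6/5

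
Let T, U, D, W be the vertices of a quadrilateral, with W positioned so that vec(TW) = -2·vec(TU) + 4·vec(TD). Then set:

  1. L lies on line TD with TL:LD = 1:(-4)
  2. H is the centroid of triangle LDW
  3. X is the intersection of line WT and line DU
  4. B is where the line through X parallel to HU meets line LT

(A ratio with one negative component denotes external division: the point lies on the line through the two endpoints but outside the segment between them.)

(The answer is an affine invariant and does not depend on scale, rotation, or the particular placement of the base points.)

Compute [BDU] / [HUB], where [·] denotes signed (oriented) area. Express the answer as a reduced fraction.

Choose coordinates T = (0, 0), U = (1, 0), D = (0, 1), W = (-2, 4).
1. L lies on line TD with TL:LD = 1:(-4) ⇒ L = (0, -1/3)
2. H is the centroid of triangle LDW ⇒ H = (-2/3, 14/9)
3. X is the intersection of line WT and line DU ⇒ X = (-1, 2)
4. B is where the line through X parallel to HU meets line LT ⇒ B = (0, 16/15)
2·[BDU] = 1/15, 2·[HUB] = 2/9
[BDU]:[HUB] = 1/15:2/9 = 3/10

[BDU]:[HUB] = 3/10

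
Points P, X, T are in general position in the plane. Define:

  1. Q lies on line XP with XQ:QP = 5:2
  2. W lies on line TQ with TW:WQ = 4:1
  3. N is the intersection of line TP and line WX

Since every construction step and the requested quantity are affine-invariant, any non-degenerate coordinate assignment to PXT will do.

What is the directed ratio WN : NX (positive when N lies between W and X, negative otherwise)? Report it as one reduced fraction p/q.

Choose coordinates P = (0, 0), X = (1, 0), T = (0, 1).
1. Q lies on line XP with XQ:QP = 5:2 ⇒ Q = (2/7, 0)
2. W lies on line TQ with TW:WQ = 4:1 ⇒ W = (8/35, 1/5)
3. N is the intersection of line TP and line WX ⇒ N = (0, 7/27)
N = W + t·(X−W) with t = -8/27, so WN:NX = t:(1−t) = -8/27:35/27

WN:NX = -8/35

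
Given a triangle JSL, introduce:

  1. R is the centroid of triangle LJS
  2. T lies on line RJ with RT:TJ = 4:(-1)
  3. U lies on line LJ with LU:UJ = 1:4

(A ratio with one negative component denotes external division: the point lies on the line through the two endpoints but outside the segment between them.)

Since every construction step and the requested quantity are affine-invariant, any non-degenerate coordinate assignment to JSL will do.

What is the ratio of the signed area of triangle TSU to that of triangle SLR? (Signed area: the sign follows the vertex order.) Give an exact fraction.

Set J = (0, 0), S = (1, 0), L = (0, 1); any affine frame gives the same invariant.
1. R is the centroid of triangle LJS ⇒ R = (1/3, 1/3)
2. T lies on line RJ with RT:TJ = 4:(-1) ⇒ T = (-1/9, -1/9)
3. U lies on line LJ with LU:UJ = 1:4 ⇒ U = (0, 4/5)
2·[TSU] = 1, 2·[SLR] = 1/3
[TSU]:[SLR] = 1:1/3 = 3

[TSU]:[SLR] = 3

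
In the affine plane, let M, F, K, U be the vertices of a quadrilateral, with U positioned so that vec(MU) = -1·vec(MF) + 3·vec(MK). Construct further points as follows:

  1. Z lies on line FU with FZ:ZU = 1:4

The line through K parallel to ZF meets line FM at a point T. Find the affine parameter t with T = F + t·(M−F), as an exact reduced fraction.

Choose coordinates M = (0, 0), F = (1, 0), K = (0, 1), U = (-1, 3).
1. Z lies on line FU with FZ:ZU = 1:4 ⇒ Z = (3/5, 3/5)
through K parallel to ZF: direction (2/5, -3/5); meets FM at T = (2/3, 0)
T = F + t·(M−F) with t = 1/3

t = 1/3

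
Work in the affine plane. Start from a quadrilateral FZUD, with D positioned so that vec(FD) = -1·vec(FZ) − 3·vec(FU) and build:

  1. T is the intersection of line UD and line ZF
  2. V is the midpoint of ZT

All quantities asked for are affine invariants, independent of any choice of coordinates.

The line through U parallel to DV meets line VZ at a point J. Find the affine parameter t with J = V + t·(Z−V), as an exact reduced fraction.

Choose coordinates F = (0, 0), Z = (1, 0), U = (0, 1), D = (-1, -3).
1. T is the intersection of line UD and line ZF ⇒ T = (-1/4, 0)
2. V is the midpoint of ZT ⇒ V = (3/8, 0)
through U parallel to DV: direction (11/8, 3); meets VZ at J = (-11/24, 0)
J = V + t·(Z−V) with t = -4/3

t = -4/3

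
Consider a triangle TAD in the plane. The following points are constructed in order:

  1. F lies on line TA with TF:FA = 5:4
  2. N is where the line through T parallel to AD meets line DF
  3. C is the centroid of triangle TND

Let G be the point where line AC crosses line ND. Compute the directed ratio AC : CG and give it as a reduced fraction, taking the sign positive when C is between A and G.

AC:CG = -17/5

Work in coordinates with T = (0, 0), A = (1, 0), D = (0, 1).
1. F lies on line TA with TF:FA = 5:4 ⇒ F = (5/9, 0)
2. N is where the line through T parallel to AD meets line DF ⇒ N = (5/4, -5/4)
3. C is the centroid of triangle TND ⇒ C = (5/12, -1/12)
line AC meets ND at G = (10/17, -1/17)
C = A + t·(G−A) with t = 17/12, so AC:CG = 17/12:-5/12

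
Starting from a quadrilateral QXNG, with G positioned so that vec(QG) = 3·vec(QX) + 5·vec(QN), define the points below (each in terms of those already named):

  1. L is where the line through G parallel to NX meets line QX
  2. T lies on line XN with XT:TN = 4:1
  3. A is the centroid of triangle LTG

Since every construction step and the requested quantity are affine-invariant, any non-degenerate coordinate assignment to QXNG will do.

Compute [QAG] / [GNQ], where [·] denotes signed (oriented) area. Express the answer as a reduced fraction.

[QAG]:[GNQ] = 193/45

Set Q = (0, 0), X = (1, 0), N = (0, 1), G = (3, 5); any affine frame gives the same invariant.
1. L is where the line through G parallel to NX meets line QX ⇒ L = (8, 0)
2. T lies on line XN with XT:TN = 4:1 ⇒ T = (1/5, 4/5)
3. A is the centroid of triangle LTG ⇒ A = (56/15, 29/15)
2·[QAG] = 193/15, 2·[GNQ] = 3
[QAG]:[GNQ] = 193/15:3 = 193/45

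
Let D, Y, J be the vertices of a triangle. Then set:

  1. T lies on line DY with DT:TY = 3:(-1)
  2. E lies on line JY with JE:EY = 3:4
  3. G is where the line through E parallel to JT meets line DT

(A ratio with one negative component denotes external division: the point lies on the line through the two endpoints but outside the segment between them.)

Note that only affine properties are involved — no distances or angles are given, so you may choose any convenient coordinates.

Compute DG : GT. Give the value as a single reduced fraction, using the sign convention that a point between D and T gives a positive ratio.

Set D = (0, 0), Y = (1, 0), J = (0, 1); any affine frame gives the same invariant.
1. T lies on line DY with DT:TY = 3:(-1) ⇒ T = (3/2, 0)
2. E lies on line JY with JE:EY = 3:4 ⇒ E = (3/7, 4/7)
3. G is where the line through E parallel to JT meets line DT ⇒ G = (9/7, 0)
G = D + t·(T−D) with t = 6/7, so DG:GT = t:(1−t) = 6/7:1/7

DG:GT = 6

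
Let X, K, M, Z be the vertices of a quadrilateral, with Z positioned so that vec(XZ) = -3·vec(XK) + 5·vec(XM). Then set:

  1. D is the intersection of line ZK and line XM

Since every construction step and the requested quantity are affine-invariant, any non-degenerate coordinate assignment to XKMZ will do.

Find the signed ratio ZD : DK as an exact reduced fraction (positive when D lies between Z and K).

Assign X = (0, 0), K = (1, 0), M = (0, 1), Z = (-3, 5) — the answer is frame-independent, so this choice is without loss of generality.
1. D is the intersection of line ZK and line XM ⇒ D = (0, 5/4)
D = Z + t·(K−Z) with t = 3/4, so ZD:DK = t:(1−t) = 3/4:1/4

ZD:DK = 3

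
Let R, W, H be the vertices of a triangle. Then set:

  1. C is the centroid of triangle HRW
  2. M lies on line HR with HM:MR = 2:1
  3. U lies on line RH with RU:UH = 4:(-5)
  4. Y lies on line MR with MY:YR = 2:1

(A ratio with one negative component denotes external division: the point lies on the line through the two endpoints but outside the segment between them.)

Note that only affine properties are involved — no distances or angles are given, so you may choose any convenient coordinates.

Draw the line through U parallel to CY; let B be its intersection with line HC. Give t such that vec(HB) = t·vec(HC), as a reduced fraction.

t = 45/8

Set R = (0, 0), W = (1, 0), H = (0, 1); any affine frame gives the same invariant.
1. C is the centroid of triangle HRW ⇒ C = (1/3, 1/3)
2. M lies on line HR with HM:MR = 2:1 ⇒ M = (0, 1/3)
3. U lies on line RH with RU:UH = 4:(-5) ⇒ U = (0, -4)
4. Y lies on line MR with MY:YR = 2:1 ⇒ Y = (0, 1/9)
through U parallel to CY: direction (-1/3, -2/9); meets HC at B = (15/8, -11/4)
B = H + t·(C−H) with t = 45/8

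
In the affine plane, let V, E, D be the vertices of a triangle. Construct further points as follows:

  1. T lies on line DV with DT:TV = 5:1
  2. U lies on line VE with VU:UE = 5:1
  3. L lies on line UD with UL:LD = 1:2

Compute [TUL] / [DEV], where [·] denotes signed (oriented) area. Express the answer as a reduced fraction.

Set V = (0, 0), E = (1, 0), D = (0, 1); any affine frame gives the same invariant.
1. T lies on line DV with DT:TV = 5:1 ⇒ T = (0, 1/6)
2. U lies on line VE with VU:UE = 5:1 ⇒ U = (5/6, 0)
3. L lies on line UD with UL:LD = 1:2 ⇒ L = (5/9, 1/3)
2·[TUL] = 25/108, 2·[DEV] = -1
[TUL]:[DEV] = 25/108:-1 = -25/108

[TUL]:[DEV] = -25/108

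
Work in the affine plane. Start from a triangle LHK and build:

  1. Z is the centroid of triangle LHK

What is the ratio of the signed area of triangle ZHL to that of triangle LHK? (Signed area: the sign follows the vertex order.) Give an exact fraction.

Assign L = (0, 0), H = (1, 0), K = (0, 1) — the answer is frame-independent, so this choice is without loss of generality.
1. Z is the centroid of triangle LHK ⇒ Z = (1/3, 1/3)
2·[ZHL] = -1/3, 2·[LHK] = 1
[ZHL]:[LHK] = -1/3:1 = -1/3

[ZHL]:[LHK] = -1/3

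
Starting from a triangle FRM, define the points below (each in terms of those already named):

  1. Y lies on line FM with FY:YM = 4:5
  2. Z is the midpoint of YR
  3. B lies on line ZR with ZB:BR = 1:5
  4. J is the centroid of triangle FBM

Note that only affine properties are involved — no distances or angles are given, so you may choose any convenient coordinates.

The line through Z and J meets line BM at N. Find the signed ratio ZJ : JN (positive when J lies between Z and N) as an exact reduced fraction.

ZJ:JN = -16/21

Work in coordinates with F = (0, 0), R = (1, 0), M = (0, 1).
1. Y lies on line FM with FY:YM = 4:5 ⇒ Y = (0, 4/9)
2. Z is the midpoint of YR ⇒ Z = (1/2, 2/9)
3. B lies on line ZR with ZB:BR = 1:5 ⇒ B = (7/12, 5/27)
4. J is the centroid of triangle FBM ⇒ J = (7/36, 32/81)
line ZJ meets BM at N = (343/576, 109/648)
J = Z + t·(N−Z) with t = -16/5, so ZJ:JN = -16/5:21/5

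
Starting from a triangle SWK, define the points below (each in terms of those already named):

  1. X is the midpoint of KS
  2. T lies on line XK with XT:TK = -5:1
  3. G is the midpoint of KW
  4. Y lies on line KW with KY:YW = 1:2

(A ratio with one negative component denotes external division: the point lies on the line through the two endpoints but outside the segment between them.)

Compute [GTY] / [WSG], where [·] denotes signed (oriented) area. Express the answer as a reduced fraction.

[GTY]:[WSG] = -1/24

Set S = (0, 0), W = (1, 0), K = (0, 1); any affine frame gives the same invariant.
1. X is the midpoint of KS ⇒ X = (0, 1/2)
2. T lies on line XK with XT:TK = -5:1 ⇒ T = (0, 9/8)
3. G is the midpoint of KW ⇒ G = (1/2, 1/2)
4. Y lies on line KW with KY:YW = 1:2 ⇒ Y = (1/3, 2/3)
2·[GTY] = 1/48, 2·[WSG] = -1/2
[GTY]:[WSG] = 1/48:-1/2 = -1/24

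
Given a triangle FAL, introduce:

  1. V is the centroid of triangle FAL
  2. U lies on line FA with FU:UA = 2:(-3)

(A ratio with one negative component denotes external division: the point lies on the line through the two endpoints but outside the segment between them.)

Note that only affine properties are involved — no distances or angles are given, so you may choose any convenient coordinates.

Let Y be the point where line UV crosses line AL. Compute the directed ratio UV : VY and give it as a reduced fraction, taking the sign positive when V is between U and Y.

UV:VY = 8

Work in coordinates with F = (0, 0), A = (1, 0), L = (0, 1).
1. V is the centroid of triangle FAL ⇒ V = (1/3, 1/3)
2. U lies on line FA with FU:UA = 2:(-3) ⇒ U = (-2, 0)
line UV meets AL at Y = (5/8, 3/8)
V = U + t·(Y−U) with t = 8/9, so UV:VY = 8/9:1/9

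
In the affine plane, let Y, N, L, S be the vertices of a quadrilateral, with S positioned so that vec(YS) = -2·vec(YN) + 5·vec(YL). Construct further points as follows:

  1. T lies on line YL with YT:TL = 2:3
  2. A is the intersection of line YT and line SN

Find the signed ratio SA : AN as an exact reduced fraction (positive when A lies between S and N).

Assign Y = (0, 0), N = (1, 0), L = (0, 1), S = (-2, 5) — the answer is frame-independent, so this choice is without loss of generality.
1. T lies on line YL with YT:TL = 2:3 ⇒ T = (0, 2/5)
2. A is the intersection of line YT and line SN ⇒ A = (0, 5/3)
A = S + t·(N−S) with t = 2/3, so SA:AN = t:(1−t) = 2/3:1/3

SA:AN = 2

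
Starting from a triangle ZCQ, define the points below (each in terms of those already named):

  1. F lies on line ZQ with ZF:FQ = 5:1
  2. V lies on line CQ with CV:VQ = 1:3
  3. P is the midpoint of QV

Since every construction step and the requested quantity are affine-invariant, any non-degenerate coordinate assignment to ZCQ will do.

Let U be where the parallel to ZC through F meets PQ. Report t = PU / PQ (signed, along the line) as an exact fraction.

t = 5/9

Assign Z = (0, 0), C = (1, 0), Q = (0, 1) — the answer is frame-independent, so this choice is without loss of generality.
1. F lies on line ZQ with ZF:FQ = 5:1 ⇒ F = (0, 5/6)
2. V lies on line CQ with CV:VQ = 1:3 ⇒ V = (3/4, 1/4)
3. P is the midpoint of QV ⇒ P = (3/8, 5/8)
through F parallel to ZC: direction (1, 0); meets PQ at U = (1/6, 5/6)
U = P + t·(Q−P) with t = 5/9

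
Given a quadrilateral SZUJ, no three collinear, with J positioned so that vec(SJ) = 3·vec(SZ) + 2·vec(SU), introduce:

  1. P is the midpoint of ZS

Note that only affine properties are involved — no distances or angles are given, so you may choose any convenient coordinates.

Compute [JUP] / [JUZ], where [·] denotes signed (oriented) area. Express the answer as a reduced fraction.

[JUP]:[JUZ] = 7/8

Assign S = (0, 0), Z = (1, 0), U = (0, 1), J = (3, 2) — the answer is frame-independent, so this choice is without loss of generality.
1. P is the midpoint of ZS ⇒ P = (1/2, 0)
2·[JUP] = 7/2, 2·[JUZ] = 4
[JUP]:[JUZ] = 7/2:4 = 7/8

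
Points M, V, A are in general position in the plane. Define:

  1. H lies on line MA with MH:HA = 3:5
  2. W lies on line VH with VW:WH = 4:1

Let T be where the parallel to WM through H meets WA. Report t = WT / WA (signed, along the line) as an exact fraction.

Set M = (0, 0), V = (1, 0), A = (0, 1); any affine frame gives the same invariant.
1. H lies on line MA with MH:HA = 3:5 ⇒ H = (0, 3/8)
2. W lies on line VH with VW:WH = 4:1 ⇒ W = (1/5, 3/10)
through H parallel to WM: direction (-1/5, -3/10); meets WA at T = (1/8, 9/16)
T = W + t·(A−W) with t = 3/8

t = 3/8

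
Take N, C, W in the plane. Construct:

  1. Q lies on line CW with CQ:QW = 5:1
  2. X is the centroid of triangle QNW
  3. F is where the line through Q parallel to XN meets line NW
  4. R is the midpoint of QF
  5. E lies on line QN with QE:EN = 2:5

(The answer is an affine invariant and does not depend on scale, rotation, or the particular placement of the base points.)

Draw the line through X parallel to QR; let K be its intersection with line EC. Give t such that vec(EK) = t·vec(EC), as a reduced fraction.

t = -5/72

Assign N = (0, 0), C = (1, 0), W = (0, 1) — the answer is frame-independent, so this choice is without loss of generality.
1. Q lies on line CW with CQ:QW = 5:1 ⇒ Q = (1/6, 5/6)
2. X is the centroid of triangle QNW ⇒ X = (1/18, 11/18)
3. F is where the line through Q parallel to XN meets line NW ⇒ F = (0, -1)
4. R is the midpoint of QF ⇒ R = (1/12, -1/12)
5. E lies on line QN with QE:EN = 2:5 ⇒ E = (5/42, 25/42)
through X parallel to QR: direction (-1/12, -11/12); meets EC at K = (25/432, 275/432)
K = E + t·(C−E) with t = -5/72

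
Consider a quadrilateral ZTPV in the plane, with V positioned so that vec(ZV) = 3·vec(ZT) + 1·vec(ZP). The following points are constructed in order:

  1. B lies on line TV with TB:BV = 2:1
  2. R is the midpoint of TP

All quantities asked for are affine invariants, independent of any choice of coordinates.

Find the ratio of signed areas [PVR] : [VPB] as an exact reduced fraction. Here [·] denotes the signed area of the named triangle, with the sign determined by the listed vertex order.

Set Z = (0, 0), T = (1, 0), P = (0, 1), V = (3, 1); any affine frame gives the same invariant.
1. B lies on line TV with TB:BV = 2:1 ⇒ B = (7/3, 2/3)
2. R is the midpoint of TP ⇒ R = (1/2, 1/2)
2·[PVR] = -3/2, 2·[VPB] = 1
[PVR]:[VPB] = -3/2:1 = -3/2

[PVR]:[VPB] = -3/2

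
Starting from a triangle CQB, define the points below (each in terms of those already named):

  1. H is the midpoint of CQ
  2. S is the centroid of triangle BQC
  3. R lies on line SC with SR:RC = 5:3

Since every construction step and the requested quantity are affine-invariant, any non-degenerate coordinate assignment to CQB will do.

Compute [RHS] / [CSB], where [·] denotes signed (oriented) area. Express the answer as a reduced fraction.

Work in coordinates with C = (0, 0), Q = (1, 0), B = (0, 1).
1. H is the midpoint of CQ ⇒ H = (1/2, 0)
2. S is the centroid of triangle BQC ⇒ S = (1/3, 1/3)
3. R lies on line SC with SR:RC = 5:3 ⇒ R = (1/8, 1/8)
2·[RHS] = 5/48, 2·[CSB] = 1/3
[RHS]:[CSB] = 5/48:1/3 = 5/16

[RHS]:[CSB] = 5/16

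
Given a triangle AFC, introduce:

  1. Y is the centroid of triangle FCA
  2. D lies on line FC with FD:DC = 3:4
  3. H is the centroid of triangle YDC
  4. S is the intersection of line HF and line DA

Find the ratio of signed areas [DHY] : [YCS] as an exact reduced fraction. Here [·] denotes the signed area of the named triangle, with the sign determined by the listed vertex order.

Assign A = (0, 0), F = (1, 0), C = (0, 1) — the answer is frame-independent, so this choice is without loss of generality.
1. Y is the centroid of triangle FCA ⇒ Y = (1/3, 1/3)
2. D lies on line FC with FD:DC = 3:4 ⇒ D = (4/7, 3/7)
3. H is the centroid of triangle YDC ⇒ H = (19/63, 37/63)
4. S is the intersection of line HF and line DA ⇒ S = (37/70, 111/280)
2·[DHY] = 4/63, 2·[YCS] = -127/840
[DHY]:[YCS] = 4/63:-127/840 = -160/381

[DHY]:[YCS] = -160/381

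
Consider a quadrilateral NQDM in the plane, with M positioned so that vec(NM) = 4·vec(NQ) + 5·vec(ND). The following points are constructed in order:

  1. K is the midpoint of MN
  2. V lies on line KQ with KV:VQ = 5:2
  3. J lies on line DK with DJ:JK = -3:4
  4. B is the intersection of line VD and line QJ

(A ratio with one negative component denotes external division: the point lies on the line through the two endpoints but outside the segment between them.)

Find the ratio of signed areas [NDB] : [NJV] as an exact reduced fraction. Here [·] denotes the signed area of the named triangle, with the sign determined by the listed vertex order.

[NDB]:[NJV] = -126/13

Work in coordinates with N = (0, 0), Q = (1, 0), D = (0, 1), M = (4, 5).
1. K is the midpoint of MN ⇒ K = (2, 5/2)
2. V lies on line KQ with KV:VQ = 5:2 ⇒ V = (9/7, 5/7)
3. J lies on line DK with DJ:JK = -3:4 ⇒ J = (-6, -7/2)
4. B is the intersection of line VD and line QJ ⇒ B = (27/13, 7/13)
2·[NDB] = -27/13, 2·[NJV] = 3/14
[NDB]:[NJV] = -27/13:3/14 = -126/13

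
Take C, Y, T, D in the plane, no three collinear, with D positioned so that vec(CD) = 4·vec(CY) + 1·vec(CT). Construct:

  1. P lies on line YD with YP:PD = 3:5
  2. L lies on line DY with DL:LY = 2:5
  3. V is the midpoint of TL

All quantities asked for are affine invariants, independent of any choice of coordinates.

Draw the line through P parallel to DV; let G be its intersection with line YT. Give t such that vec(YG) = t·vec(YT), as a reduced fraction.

t = 7/24

Work in coordinates with C = (0, 0), Y = (1, 0), T = (0, 1), D = (4, 1).
1. P lies on line YD with YP:PD = 3:5 ⇒ P = (17/8, 3/8)
2. L lies on line DY with DL:LY = 2:5 ⇒ L = (22/7, 5/7)
3. V is the midpoint of TL ⇒ V = (11/7, 6/7)
through P parallel to DV: direction (-17/7, -1/7); meets YT at G = (17/24, 7/24)
G = Y + t·(T−Y) with t = 7/24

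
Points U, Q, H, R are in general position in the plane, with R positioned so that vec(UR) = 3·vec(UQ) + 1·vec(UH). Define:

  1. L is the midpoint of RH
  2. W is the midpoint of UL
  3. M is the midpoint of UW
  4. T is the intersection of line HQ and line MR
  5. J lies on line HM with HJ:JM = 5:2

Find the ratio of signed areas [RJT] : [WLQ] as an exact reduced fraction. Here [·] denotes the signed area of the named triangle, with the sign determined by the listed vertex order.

Assign U = (0, 0), Q = (1, 0), H = (0, 1), R = (3, 1) — the answer is frame-independent, so this choice is without loss of generality.
1. L is the midpoint of RH ⇒ L = (3/2, 1)
2. W is the midpoint of UL ⇒ W = (3/4, 1/2)
3. M is the midpoint of UW ⇒ M = (3/8, 1/4)
4. T is the intersection of line HQ and line MR ⇒ T = (2/3, 1/3)
5. J lies on line HM with HJ:JM = 5:2 ⇒ J = (15/56, 13/28)
2·[RJT] = 4/7, 2·[WLQ] = -1/2
[RJT]:[WLQ] = 4/7:-1/2 = -8/7

[RJT]:[WLQ] = -8/7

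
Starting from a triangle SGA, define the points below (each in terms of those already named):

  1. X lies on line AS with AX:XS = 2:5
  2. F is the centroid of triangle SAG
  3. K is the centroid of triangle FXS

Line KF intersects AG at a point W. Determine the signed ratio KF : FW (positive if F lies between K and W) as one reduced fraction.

Work in coordinates with S = (0, 0), G = (1, 0), A = (0, 1).
1. X lies on line AS with AX:XS = 2:5 ⇒ X = (0, 5/7)
2. F is the centroid of triangle SAG ⇒ F = (1/3, 1/3)
3. K is the centroid of triangle FXS ⇒ K = (1/9, 22/63)
line KF meets AG at W = (9/13, 4/13)
F = K + t·(W−K) with t = 13/34, so KF:FW = 13/34:21/34

KF:FW = 13/21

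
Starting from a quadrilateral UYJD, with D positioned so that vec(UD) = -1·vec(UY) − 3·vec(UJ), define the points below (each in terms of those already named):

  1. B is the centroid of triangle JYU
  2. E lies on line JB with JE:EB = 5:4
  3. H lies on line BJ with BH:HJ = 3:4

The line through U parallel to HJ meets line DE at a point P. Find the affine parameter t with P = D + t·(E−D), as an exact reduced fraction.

t = 5/6

Set U = (0, 0), Y = (1, 0), J = (0, 1), D = (-1, -3); any affine frame gives the same invariant.
1. B is the centroid of triangle JYU ⇒ B = (1/3, 1/3)
2. E lies on line JB with JE:EB = 5:4 ⇒ E = (5/27, 17/27)
3. H lies on line BJ with BH:HJ = 3:4 ⇒ H = (4/21, 13/21)
through U parallel to HJ: direction (-4/21, 8/21); meets DE at P = (-1/81, 2/81)
P = D + t·(E−D) with t = 5/6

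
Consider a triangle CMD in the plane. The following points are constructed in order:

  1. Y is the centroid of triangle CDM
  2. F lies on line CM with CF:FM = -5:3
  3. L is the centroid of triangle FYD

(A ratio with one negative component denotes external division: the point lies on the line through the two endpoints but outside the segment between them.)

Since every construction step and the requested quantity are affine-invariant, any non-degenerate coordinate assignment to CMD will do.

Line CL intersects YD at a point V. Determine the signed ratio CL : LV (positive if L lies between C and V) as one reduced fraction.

CL:LV = -7/4

Choose coordinates C = (0, 0), M = (1, 0), D = (0, 1).
1. Y is the centroid of triangle CDM ⇒ Y = (1/3, 1/3)
2. F lies on line CM with CF:FM = -5:3 ⇒ F = (5/2, 0)
3. L is the centroid of triangle FYD ⇒ L = (17/18, 4/9)
line CL meets YD at V = (17/42, 4/21)
L = C + t·(V−C) with t = 7/3, so CL:LV = 7/3:-4/3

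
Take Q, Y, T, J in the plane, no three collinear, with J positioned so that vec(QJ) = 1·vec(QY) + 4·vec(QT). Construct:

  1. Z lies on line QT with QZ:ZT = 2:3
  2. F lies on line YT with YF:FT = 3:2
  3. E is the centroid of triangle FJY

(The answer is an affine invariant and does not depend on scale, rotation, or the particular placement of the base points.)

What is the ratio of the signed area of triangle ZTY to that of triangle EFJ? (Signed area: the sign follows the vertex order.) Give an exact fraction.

Work in coordinates with Q = (0, 0), Y = (1, 0), T = (0, 1), J = (1, 4).
1. Z lies on line QT with QZ:ZT = 2:3 ⇒ Z = (0, 2/5)
2. F lies on line YT with YF:FT = 3:2 ⇒ F = (2/5, 3/5)
3. E is the centroid of triangle FJY ⇒ E = (4/5, 23/15)
2·[ZTY] = -3/5, 2·[EFJ] = -4/5
[ZTY]:[EFJ] = -3/5:-4/5 = 3/4

[ZTY]:[EFJ] = 3/4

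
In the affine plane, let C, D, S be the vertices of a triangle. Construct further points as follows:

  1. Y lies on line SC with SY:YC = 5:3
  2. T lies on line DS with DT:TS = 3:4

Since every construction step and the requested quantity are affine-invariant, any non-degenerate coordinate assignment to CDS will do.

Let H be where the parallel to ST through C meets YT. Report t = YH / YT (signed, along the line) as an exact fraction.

Work in coordinates with C = (0, 0), D = (1, 0), S = (0, 1).
1. Y lies on line SC with SY:YC = 5:3 ⇒ Y = (0, 3/8)
2. T lies on line DS with DT:TS = 3:4 ⇒ T = (4/7, 3/7)
through C parallel to ST: direction (4/7, -4/7); meets YT at H = (-12/35, 12/35)
H = Y + t·(T−Y) with t = -3/5

t = -3/5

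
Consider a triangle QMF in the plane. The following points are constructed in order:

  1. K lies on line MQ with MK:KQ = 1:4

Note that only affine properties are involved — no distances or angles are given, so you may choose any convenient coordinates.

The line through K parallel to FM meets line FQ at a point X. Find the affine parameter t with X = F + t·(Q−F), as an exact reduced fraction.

Choose coordinates Q = (0, 0), M = (1, 0), F = (0, 1).
1. K lies on line MQ with MK:KQ = 1:4 ⇒ K = (4/5, 0)
through K parallel to FM: direction (1, -1); meets FQ at X = (0, 4/5)
X = F + t·(Q−F) with t = 1/5

t = 1/5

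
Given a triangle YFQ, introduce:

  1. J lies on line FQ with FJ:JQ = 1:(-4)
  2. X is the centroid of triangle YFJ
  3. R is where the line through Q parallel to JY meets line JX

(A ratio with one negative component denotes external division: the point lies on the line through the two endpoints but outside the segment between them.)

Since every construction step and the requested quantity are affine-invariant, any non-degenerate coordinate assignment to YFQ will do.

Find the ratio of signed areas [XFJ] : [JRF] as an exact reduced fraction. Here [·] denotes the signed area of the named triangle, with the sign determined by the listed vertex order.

[XFJ]:[JRF] = 1/12

Set Y = (0, 0), F = (1, 0), Q = (0, 1); any affine frame gives the same invariant.
1. J lies on line FQ with FJ:JQ = 1:(-4) ⇒ J = (4/3, -1/3)
2. X is the centroid of triangle YFJ ⇒ X = (7/9, -1/9)
3. R is where the line through Q parallel to JY meets line JX ⇒ R = (-16/3, 7/3)
2·[XFJ] = -1/9, 2·[JRF] = -4/3
[XFJ]:[JRF] = -1/9:-4/3 = 1/12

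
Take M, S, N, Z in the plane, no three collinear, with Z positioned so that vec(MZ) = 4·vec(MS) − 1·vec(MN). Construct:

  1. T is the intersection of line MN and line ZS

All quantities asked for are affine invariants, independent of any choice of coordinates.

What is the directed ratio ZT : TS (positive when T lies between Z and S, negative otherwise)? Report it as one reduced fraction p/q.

Set M = (0, 0), S = (1, 0), N = (0, 1), Z = (4, -1); any affine frame gives the same invariant.
1. T is the intersection of line MN and line ZS ⇒ T = (0, 1/3)
T = Z + t·(S−Z) with t = 4/3, so ZT:TS = t:(1−t) = 4/3:-1/3

ZT:TS = -4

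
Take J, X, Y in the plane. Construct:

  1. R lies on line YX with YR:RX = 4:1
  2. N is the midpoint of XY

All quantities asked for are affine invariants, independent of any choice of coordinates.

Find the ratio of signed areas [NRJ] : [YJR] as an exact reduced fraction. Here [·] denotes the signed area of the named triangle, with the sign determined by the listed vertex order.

Assign J = (0, 0), X = (1, 0), Y = (0, 1) — the answer is frame-independent, so this choice is without loss of generality.
1. R lies on line YX with YR:RX = 4:1 ⇒ R = (4/5, 1/5)
2. N is the midpoint of XY ⇒ N = (1/2, 1/2)
2·[NRJ] = -3/10, 2·[YJR] = 4/5
[NRJ]:[YJR] = -3/10:4/5 = -3/8

[NRJ]:[YJR] = -3/8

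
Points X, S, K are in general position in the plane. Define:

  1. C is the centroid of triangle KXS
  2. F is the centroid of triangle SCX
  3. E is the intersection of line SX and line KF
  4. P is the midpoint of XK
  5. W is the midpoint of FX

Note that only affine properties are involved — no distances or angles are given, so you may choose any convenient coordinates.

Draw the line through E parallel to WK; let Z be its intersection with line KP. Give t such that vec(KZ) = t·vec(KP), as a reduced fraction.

Set X = (0, 0), S = (1, 0), K = (0, 1); any affine frame gives the same invariant.
1. C is the centroid of triangle KXS ⇒ C = (1/3, 1/3)
2. F is the centroid of triangle SCX ⇒ F = (4/9, 1/9)
3. E is the intersection of line SX and line KF ⇒ E = (1/2, 0)
4. P is the midpoint of XK ⇒ P = (0, 1/2)
5. W is the midpoint of FX ⇒ W = (2/9, 1/18)
through E parallel to WK: direction (-2/9, 17/18); meets KP at Z = (0, 17/8)
Z = K + t·(P−K) with t = -9/4

t = -9/4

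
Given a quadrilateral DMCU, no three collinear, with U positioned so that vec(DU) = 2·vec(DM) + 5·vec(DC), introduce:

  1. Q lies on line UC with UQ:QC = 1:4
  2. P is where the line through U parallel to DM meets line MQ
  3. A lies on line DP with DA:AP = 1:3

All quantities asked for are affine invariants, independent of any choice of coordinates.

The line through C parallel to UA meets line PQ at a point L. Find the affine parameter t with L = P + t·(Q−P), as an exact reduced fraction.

t = -5/29

Set D = (0, 0), M = (1, 0), C = (0, 1), U = (2, 5); any affine frame gives the same invariant.
1. Q lies on line UC with UQ:QC = 1:4 ⇒ Q = (8/5, 21/5)
2. P is where the line through U parallel to DM meets line MQ ⇒ P = (12/7, 5)
3. A lies on line DP with DA:AP = 1:3 ⇒ A = (3/7, 5/4)
through C parallel to UA: direction (-11/7, -15/4); meets PQ at L = (352/203, 149/29)
L = P + t·(Q−P) with t = -5/29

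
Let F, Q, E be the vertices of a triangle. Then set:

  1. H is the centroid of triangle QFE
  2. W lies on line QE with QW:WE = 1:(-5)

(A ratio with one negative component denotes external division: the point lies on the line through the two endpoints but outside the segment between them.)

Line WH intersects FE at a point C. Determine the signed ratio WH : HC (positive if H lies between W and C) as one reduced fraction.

Assign F = (0, 0), Q = (1, 0), E = (0, 1) — the answer is frame-independent, so this choice is without loss of generality.
1. H is the centroid of triangle QFE ⇒ H = (1/3, 1/3)
2. W lies on line QE with QW:WE = 1:(-5) ⇒ W = (5/4, -1/4)
line WH meets FE at C = (0, 6/11)
H = W + t·(C−W) with t = 11/15, so WH:HC = 11/15:4/15

WH:HC = 11/4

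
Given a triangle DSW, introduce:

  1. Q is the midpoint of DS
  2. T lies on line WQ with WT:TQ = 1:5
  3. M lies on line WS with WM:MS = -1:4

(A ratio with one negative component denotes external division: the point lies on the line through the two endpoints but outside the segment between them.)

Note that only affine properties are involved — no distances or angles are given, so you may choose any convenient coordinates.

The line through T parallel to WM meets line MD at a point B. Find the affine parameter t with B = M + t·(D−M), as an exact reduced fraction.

Set D = (0, 0), S = (1, 0), W = (0, 1); any affine frame gives the same invariant.
1. Q is the midpoint of DS ⇒ Q = (1/2, 0)
2. T lies on line WQ with WT:TQ = 1:5 ⇒ T = (1/12, 5/6)
3. M lies on line WS with WM:MS = -1:4 ⇒ M = (-1/3, 4/3)
through T parallel to WM: direction (-1/3, 1/3); meets MD at B = (-11/36, 11/9)
B = M + t·(D−M) with t = 1/12

t = 1/12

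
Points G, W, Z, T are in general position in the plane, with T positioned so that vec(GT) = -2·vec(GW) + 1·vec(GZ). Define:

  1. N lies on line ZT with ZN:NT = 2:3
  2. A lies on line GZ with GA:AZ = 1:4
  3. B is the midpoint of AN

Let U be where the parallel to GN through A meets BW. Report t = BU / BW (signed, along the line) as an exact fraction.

Assign G = (0, 0), W = (1, 0), Z = (0, 1), T = (-2, 1) — the answer is frame-independent, so this choice is without loss of generality.
1. N lies on line ZT with ZN:NT = 2:3 ⇒ N = (-4/5, 1)
2. A lies on line GZ with GA:AZ = 1:4 ⇒ A = (0, 1/5)
3. B is the midpoint of AN ⇒ B = (-2/5, 3/5)
through A parallel to GN: direction (-4/5, 1); meets BW at U = (-32/115, 63/115)
U = B + t·(W−B) with t = 2/23

t = 2/23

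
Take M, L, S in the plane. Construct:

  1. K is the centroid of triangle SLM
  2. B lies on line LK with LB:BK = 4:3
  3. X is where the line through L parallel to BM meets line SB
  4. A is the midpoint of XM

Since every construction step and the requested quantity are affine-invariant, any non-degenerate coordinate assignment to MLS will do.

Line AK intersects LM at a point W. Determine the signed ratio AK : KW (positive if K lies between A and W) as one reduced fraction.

Work in coordinates with M = (0, 0), L = (1, 0), S = (0, 1).
1. K is the centroid of triangle SLM ⇒ K = (1/3, 1/3)
2. B lies on line LK with LB:BK = 4:3 ⇒ B = (13/21, 4/21)
3. X is where the line through L parallel to BM meets line SB ⇒ X = (17/21, -16/273)
4. A is the midpoint of XM ⇒ A = (17/42, -8/273)
line AK meets LM at W = (79/198, 0)
K = A + t·(W−A) with t = 99/8, so AK:KW = 99/8:-91/8

AK:KW = -99/91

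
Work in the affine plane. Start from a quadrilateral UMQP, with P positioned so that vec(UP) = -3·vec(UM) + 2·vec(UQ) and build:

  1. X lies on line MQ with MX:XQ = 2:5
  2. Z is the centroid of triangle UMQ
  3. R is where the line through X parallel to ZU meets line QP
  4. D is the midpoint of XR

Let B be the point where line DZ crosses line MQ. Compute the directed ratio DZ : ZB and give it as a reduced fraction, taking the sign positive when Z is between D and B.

DZ:ZB = -29/14

Choose coordinates U = (0, 0), M = (1, 0), Q = (0, 1), P = (-3, 2).
1. X lies on line MQ with MX:XQ = 2:5 ⇒ X = (5/7, 2/7)
2. Z is the centroid of triangle UMQ ⇒ Z = (1/3, 1/3)
3. R is where the line through X parallel to ZU meets line QP ⇒ R = (15/14, 9/14)
4. D is the midpoint of XR ⇒ D = (25/28, 13/28)
line DZ meets MQ at B = (35/58, 23/58)
Z = D + t·(B−D) with t = 29/15, so DZ:ZB = 29/15:-14/15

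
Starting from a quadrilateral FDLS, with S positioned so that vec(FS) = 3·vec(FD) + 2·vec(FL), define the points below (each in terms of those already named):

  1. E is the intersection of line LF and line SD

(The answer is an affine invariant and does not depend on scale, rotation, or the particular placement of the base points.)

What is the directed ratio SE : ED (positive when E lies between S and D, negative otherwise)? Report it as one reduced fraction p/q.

SE:ED = -3

Set F = (0, 0), D = (1, 0), L = (0, 1), S = (3, 2); any affine frame gives the same invariant.
1. E is the intersection of line LF and line SD ⇒ E = (0, -1)
E = S + t·(D−S) with t = 3/2, so SE:ED = t:(1−t) = 3/2:-1/2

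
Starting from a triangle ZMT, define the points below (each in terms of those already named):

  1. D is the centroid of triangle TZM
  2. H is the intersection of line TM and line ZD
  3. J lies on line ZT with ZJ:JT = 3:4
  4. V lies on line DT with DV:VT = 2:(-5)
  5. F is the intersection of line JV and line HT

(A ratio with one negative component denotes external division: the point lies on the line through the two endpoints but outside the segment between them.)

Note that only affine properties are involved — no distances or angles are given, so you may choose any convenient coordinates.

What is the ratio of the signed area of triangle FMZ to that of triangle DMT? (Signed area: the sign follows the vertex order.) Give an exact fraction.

[FMZ]:[DMT] = 57

Assign Z = (0, 0), M = (1, 0), T = (0, 1) — the answer is frame-independent, so this choice is without loss of generality.
1. D is the centroid of triangle TZM ⇒ D = (1/3, 1/3)
2. H is the intersection of line TM and line ZD ⇒ H = (1/2, 1/2)
3. J lies on line ZT with ZJ:JT = 3:4 ⇒ J = (0, 3/7)
4. V lies on line DT with DV:VT = 2:(-5) ⇒ V = (5/9, -1/9)
5. F is the intersection of line JV and line HT ⇒ F = (20, -19)
2·[FMZ] = 19, 2·[DMT] = 1/3
[FMZ]:[DMT] = 19:1/3 = 57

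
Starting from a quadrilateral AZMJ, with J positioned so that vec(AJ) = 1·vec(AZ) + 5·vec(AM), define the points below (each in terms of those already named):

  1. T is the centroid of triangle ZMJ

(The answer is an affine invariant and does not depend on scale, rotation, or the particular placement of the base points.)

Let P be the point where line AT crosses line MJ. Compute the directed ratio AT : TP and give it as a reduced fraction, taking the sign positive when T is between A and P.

AT:TP = -2/5

Assign A = (0, 0), Z = (1, 0), M = (0, 1), J = (1, 5) — the answer is frame-independent, so this choice is without loss of generality.
1. T is the centroid of triangle ZMJ ⇒ T = (2/3, 2)
line AT meets MJ at P = (-1, -3)
T = A + t·(P−A) with t = -2/3, so AT:TP = -2/3:5/3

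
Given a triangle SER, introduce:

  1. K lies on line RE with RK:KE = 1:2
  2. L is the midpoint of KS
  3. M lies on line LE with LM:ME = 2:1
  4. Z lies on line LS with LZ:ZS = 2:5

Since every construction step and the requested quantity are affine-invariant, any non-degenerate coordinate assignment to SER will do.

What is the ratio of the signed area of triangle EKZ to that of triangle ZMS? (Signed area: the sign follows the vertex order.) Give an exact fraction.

Choose coordinates S = (0, 0), E = (1, 0), R = (0, 1).
1. K lies on line RE with RK:KE = 1:2 ⇒ K = (1/3, 2/3)
2. L is the midpoint of KS ⇒ L = (1/6, 1/3)
3. M lies on line LE with LM:ME = 2:1 ⇒ M = (13/18, 1/9)
4. Z lies on line LS with LZ:ZS = 2:5 ⇒ Z = (5/42, 5/21)
2·[EKZ] = 3/7, 2·[ZMS] = -10/63
[EKZ]:[ZMS] = 3/7:-10/63 = -27/10

[EKZ]:[ZMS] = -27/10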